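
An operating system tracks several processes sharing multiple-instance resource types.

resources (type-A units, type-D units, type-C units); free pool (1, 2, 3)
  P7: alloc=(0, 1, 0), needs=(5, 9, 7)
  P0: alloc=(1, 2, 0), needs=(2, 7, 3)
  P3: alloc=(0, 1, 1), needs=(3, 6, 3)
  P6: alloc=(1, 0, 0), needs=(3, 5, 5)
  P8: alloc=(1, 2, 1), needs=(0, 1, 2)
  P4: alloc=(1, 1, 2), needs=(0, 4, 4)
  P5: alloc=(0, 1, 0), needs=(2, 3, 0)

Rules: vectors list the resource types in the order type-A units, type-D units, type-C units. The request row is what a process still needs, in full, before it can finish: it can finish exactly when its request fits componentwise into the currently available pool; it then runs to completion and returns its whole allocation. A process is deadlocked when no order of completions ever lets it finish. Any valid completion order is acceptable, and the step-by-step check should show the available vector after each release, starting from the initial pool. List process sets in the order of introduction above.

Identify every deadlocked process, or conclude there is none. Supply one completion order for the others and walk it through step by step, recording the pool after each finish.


Nothing here is deadlocked.
Key observation: P8 fits the free pool immediately, and its release cascades until everyone finishes.
One completion order for the rest: P8, P4, P6, P5, P3, P0, P7. Verifying each step:
  pool = (1, 2, 3)
  run P8 (needs (0, 1, 2), free (1, 2, 3)); after release of (1, 2, 1) the pool is (2, 4, 4)
  run P4 (needs (0, 4, 4), free (2, 4, 4)); after release of (1, 1, 2) the pool is (3, 5, 6)
  run P6 (needs (3, 5, 5), free (3, 5, 6)); after release of (1, 0, 0) the pool is (4, 5, 6)
  run P5 (needs (2, 3, 0), free (4, 5, 6)); after release of (0, 1, 0) the pool is (4, 6, 6)
  run P3 (needs (3, 6, 3), free (4, 6, 6)); after release of (0, 1, 1) the pool is (4, 7, 7)
  run P0 (needs (2, 7, 3), free (4, 7, 7)); after release of (1, 2, 0) the pool is (5, 9, 7)
  run P7 (needs (5, 9, 7), free (5, 9, 7)); after release of (0, 1, 0) the pool is (5, 10, 7)


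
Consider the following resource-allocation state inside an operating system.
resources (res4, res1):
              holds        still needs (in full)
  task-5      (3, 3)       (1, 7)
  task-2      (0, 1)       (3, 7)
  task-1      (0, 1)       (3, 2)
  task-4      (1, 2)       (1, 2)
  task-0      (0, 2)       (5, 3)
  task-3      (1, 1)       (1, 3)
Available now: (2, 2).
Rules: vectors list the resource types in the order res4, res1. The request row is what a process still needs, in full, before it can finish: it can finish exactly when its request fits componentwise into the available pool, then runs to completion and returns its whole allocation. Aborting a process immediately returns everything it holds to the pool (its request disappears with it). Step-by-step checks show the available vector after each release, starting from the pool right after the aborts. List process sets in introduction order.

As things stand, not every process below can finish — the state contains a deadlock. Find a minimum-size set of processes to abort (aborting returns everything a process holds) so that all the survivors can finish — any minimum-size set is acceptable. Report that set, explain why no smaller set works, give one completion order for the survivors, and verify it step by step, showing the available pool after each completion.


The answer: abort task-2.
Key observation: before aborting task-2, task-5 was permanently blocked — no order could ever run it; afterwards it completes at step 4.
Minimality: the empty abort set fails — the state is deadlocked as it stands.
The survivors complete as task-3, task-1, task-4, task-5, task-0. Check, step by step (starting from the post-abort pool):
  pool = (2, 3)
  run task-3 (needs (1, 3), free (2, 3)); after release of (1, 1) the pool is (3, 4)
  run task-1 (needs (3, 2), free (3, 4)); after release of (0, 1) the pool is (3, 5)
  run task-4 (needs (1, 2), free (3, 5)); after release of (1, 2) the pool is (4, 7)
  run task-5 (needs (1, 7), free (4, 7)); after release of (3, 3) the pool is (7, 10)
  run task-0 (needs (5, 3), free (7, 10)); after release of (0, 2) the pool is (7, 12)


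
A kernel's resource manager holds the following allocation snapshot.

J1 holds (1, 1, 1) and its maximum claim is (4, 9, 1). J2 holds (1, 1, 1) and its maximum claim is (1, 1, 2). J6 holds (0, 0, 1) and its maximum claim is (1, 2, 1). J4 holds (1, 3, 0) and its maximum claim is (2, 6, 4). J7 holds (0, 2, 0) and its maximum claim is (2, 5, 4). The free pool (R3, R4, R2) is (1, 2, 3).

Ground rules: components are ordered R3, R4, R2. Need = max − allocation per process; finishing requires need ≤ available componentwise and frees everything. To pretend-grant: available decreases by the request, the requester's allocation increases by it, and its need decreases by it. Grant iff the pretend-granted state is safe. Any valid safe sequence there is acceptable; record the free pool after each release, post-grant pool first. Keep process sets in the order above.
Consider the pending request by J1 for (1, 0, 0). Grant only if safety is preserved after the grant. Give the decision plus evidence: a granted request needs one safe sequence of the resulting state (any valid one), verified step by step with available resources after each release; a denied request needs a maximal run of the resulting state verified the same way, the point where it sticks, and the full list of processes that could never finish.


GRANT — the state after the grant stays safe, e.g. via J2, J4, J7, J1, J6.
Key observation: the grant leaves (0, 2, 3) free — enough for J2, whose release restarts the cascade.
Verifying the post-grant state step by step:
  pool = (0, 2, 3)
  J2: need (0, 0, 1) fits (0, 2, 3); releases (1, 1, 1), pool now (1, 3, 4)
  J4: need (1, 3, 4) fits (1, 3, 4); releases (1, 3, 0), pool now (2, 6, 4)
  J7: need (2, 3, 4) fits (2, 6, 4); releases (0, 2, 0), pool now (2, 8, 4)
  J1: need (2, 8, 0) fits (2, 8, 4); releases (2, 1, 1), pool now (4, 9, 5)
  J6: need (1, 2, 0) fits (4, 9, 5); releases (0, 0, 1), pool now (4, 9, 6)


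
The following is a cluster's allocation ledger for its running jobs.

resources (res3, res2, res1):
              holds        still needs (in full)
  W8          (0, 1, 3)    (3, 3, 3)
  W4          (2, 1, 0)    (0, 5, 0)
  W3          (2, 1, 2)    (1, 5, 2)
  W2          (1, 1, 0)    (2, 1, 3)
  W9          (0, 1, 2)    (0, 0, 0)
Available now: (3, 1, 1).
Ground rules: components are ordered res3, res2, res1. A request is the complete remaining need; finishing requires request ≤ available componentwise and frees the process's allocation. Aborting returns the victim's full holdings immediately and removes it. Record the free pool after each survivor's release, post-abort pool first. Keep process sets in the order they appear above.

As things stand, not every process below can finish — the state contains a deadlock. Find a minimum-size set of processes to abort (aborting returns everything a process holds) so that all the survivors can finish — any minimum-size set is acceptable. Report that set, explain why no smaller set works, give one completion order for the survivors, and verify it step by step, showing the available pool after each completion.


The answer: abort W4.
Key observation: before aborting W4, W3 was permanently blocked — no order could ever run it; afterwards it completes at step 4.
No smaller set exists: with zero aborts the deadlock remains.
The survivors complete as W9, W2, W8, W3. Check, step by step (starting from the post-abort pool):
  pool = (5, 2, 1)
  W9 needs (0, 0, 0) <= (5, 2, 1) -> finishes; pool += (0, 1, 2) = (5, 3, 3)
  W2 needs (2, 1, 3) <= (5, 3, 3) -> finishes; pool += (1, 1, 0) = (6, 4, 3)
  W8 needs (3, 3, 3) <= (6, 4, 3) -> finishes; pool += (0, 1, 3) = (6, 5, 6)
  W3 needs (1, 5, 2) <= (6, 5, 6) -> finishes; pool += (2, 1, 2) = (8, 6, 8)


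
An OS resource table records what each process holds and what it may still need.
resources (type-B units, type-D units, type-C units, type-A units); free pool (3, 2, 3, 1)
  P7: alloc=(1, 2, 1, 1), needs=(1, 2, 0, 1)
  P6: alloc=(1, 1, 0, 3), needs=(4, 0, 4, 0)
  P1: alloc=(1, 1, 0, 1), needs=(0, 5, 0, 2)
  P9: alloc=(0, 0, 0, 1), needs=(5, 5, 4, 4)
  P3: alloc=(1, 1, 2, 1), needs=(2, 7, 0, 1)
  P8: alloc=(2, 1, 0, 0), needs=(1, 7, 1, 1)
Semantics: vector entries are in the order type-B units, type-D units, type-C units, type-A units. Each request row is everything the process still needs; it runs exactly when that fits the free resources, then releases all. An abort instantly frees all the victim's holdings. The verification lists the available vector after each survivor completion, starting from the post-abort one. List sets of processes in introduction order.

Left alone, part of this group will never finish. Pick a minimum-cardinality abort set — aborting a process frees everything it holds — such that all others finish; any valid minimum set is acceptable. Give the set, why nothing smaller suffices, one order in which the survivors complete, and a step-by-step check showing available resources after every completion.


Minimum abort set: P3.
Key observation: P8 was stuck for good until P3 gave back (1, 1, 2, 1); in the order shown it finishes at step 5.
Why nothing smaller works: aborting no one leaves the state deadlocked as given.
The survivors complete as P6, P7, P9, P1, P8. Check, step by step (starting from the post-abort pool):
  pool = (4, 3, 5, 2)
  run P6 (needs (4, 0, 4, 0), free (4, 3, 5, 2)); after release of (1, 1, 0, 3) the pool is (5, 4, 5, 5)
  run P7 (needs (1, 2, 0, 1), free (5, 4, 5, 5)); after release of (1, 2, 1, 1) the pool is (6, 6, 6, 6)
  run P9 (needs (5, 5, 4, 4), free (6, 6, 6, 6)); after release of (0, 0, 0, 1) the pool is (6, 6, 6, 7)
  run P1 (needs (0, 5, 0, 2), free (6, 6, 6, 7)); after release of (1, 1, 0, 1) the pool is (7, 7, 6, 8)
  run P8 (needs (1, 7, 1, 1), free (7, 7, 6, 8)); after release of (2, 1, 0, 0) the pool is (9, 8, 6, 8)


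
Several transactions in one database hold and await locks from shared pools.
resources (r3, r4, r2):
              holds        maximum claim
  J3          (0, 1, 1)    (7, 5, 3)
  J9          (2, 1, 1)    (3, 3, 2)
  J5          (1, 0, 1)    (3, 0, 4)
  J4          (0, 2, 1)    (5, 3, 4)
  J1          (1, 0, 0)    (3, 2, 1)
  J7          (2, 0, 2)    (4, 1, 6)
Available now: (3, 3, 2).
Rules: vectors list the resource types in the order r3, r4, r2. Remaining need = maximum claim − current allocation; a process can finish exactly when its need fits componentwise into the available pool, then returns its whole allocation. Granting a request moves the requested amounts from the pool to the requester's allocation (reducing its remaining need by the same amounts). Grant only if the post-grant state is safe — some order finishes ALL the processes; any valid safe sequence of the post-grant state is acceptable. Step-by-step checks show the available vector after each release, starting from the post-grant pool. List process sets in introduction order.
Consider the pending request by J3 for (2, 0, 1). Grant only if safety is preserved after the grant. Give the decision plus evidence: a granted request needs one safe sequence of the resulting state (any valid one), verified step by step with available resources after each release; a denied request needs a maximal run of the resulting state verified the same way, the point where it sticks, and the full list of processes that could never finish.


DENY: after the grant no complete ordering would exist.
Key observation: after J9, J1 the pool peaks at (4, 4, 2), and each blocked process is short somewhere: J3 on r3; J5 on r2; J4 on r3, r2; J7 on r2.
After a pretend grant, a maximal execution: J9, J1 — then nothing else fits. Verifying each step:
  pool = (1, 3, 1)
  run J9 (needs (1, 2, 1), free (1, 3, 1)); after release of (2, 1, 1) the pool is (3, 4, 2)
  run J1 (needs (2, 2, 1), free (3, 4, 2)); after release of (1, 0, 0) the pool is (4, 4, 2)
  J3 cannot run: need (5, 4, 1) vs free (4, 4, 2) (insufficient r3)
  J5 cannot run: need (2, 0, 3) vs free (4, 4, 2) (insufficient r2)
  J4 cannot run: need (5, 1, 3) vs free (4, 4, 2) (insufficient r3 and r2)
  J7 cannot run: need (2, 1, 4) vs free (4, 4, 2) (insufficient r2)
Had the request been granted, J3, J5, J4 and J7 could never finish.


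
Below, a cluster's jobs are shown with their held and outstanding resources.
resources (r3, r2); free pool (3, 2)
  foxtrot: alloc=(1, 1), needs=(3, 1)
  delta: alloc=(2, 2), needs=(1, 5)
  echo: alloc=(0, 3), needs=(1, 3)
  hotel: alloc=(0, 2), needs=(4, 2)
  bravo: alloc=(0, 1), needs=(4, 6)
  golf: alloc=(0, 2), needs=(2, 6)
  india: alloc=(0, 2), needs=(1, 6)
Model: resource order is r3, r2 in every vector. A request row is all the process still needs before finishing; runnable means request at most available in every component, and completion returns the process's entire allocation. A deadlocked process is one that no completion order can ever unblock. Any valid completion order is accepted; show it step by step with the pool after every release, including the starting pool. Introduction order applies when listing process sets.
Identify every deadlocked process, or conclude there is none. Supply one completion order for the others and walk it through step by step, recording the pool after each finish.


Nothing here is deadlocked.
Key observation: there is always a runnable process — foxtrot first — so the state unwinds completely.
The rest can finish in the order foxtrot, hotel, delta, golf, echo, bravo, india. Check, step by step:
  pool = (3, 2)
  run foxtrot (needs (3, 1), free (3, 2)); after release of (1, 1) the pool is (4, 3)
  run hotel (needs (4, 2), free (4, 3)); after release of (0, 2) the pool is (4, 5)
  run delta (needs (1, 5), free (4, 5)); after release of (2, 2) the pool is (6, 7)
  run golf (needs (2, 6), free (6, 7)); after release of (0, 2) the pool is (6, 9)
  run echo (needs (1, 3), free (6, 9)); after release of (0, 3) the pool is (6, 12)
  run bravo (needs (4, 6), free (6, 12)); after release of (0, 1) the pool is (6, 13)
  run india (needs (1, 6), free (6, 13)); after release of (0, 2) the pool is (6, 15)


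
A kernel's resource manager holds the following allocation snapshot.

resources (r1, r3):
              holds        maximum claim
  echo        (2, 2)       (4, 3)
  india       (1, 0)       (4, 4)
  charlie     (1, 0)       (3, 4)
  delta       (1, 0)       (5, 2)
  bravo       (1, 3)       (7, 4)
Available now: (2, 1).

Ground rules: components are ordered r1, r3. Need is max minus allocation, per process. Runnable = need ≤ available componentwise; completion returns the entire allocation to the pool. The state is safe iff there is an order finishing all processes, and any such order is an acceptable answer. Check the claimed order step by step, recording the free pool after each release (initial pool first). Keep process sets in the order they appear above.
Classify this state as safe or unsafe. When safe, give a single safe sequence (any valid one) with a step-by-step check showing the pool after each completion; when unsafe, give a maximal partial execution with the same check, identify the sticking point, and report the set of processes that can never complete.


The state is UNSAFE.
Key observation: after echo, delta the pool peaks at (5, 3), and each blocked process is short somewhere: india on r3; charlie on r3; bravo on r1.
The run echo, delta cannot be extended any further. Check, step by step:
  pool = (2, 1)
  echo needs (2, 1) <= (2, 1) -> finishes; pool += (2, 2) = (4, 3)
  delta needs (4, 2) <= (4, 3) -> finishes; pool += (1, 0) = (5, 3)
  india cannot run: need (3, 4) vs free (5, 3) (insufficient r3)
  charlie cannot run: need (2, 4) vs free (5, 3) (insufficient r3)
  bravo cannot run: need (6, 1) vs free (5, 3) (insufficient r1)
Never able to finish: india, charlie and bravo.


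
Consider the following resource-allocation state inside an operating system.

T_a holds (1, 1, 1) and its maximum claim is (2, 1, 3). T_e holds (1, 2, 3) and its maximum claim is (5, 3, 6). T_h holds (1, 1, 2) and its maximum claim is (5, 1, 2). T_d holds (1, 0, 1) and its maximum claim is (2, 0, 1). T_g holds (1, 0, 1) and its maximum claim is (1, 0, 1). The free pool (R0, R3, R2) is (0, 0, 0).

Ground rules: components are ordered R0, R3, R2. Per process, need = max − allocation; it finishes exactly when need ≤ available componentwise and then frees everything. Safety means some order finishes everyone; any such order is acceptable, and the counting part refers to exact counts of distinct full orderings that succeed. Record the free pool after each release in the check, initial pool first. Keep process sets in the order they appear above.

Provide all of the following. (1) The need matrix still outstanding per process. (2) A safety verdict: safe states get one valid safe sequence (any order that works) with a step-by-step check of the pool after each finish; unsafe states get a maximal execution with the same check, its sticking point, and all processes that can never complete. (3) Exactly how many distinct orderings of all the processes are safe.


(1) Remaining need (order R0, R3, R2):
  T_a: (1, 0, 2)
  T_e: (4, 1, 3)
  T_h: (4, 0, 0)
  T_d: (1, 0, 0)
  T_g: (0, 0, 0)
(2) UNSAFE.
Key observation: after T_g, T_d, T_a complete, (3, 1, 3) is the best the pool ever gets, yet each leftover process wants more R0.
A maximal execution: T_g, T_d, T_a — then nothing else fits. Walking it through:
  pool = (0, 0, 0)
  T_g: need (0, 0, 0) fits (0, 0, 0); releases (1, 0, 1), pool now (1, 0, 1)
  T_d: need (1, 0, 0) fits (1, 0, 1); releases (1, 0, 1), pool now (2, 0, 2)
  T_a: need (1, 0, 2) fits (2, 0, 2); releases (1, 1, 1), pool now (3, 1, 3)
  blocked: T_e wants (4, 1, 3), pool (3, 1, 3) — not enough R0
  blocked: T_h wants (4, 0, 0), pool (3, 1, 3) — not enough R0
Permanently blocked: T_e and T_h.
(3) The exact count: 0 of the possible complete orderings are safe sequences.


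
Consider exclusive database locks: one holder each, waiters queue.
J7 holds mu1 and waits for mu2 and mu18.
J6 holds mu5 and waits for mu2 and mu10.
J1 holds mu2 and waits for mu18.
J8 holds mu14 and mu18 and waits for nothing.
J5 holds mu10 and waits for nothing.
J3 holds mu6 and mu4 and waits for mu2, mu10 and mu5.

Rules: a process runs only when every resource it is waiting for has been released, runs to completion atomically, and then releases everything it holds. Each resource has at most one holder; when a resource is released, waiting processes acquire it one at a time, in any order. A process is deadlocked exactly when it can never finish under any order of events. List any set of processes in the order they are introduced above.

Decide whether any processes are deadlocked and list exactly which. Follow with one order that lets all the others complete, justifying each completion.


Nothing here is deadlocked.
Key observation: all waits point, directly or indirectly, at processes that can finish, so nothing is permanently blocked.
One completion order for the rest: J8, J1, J5, J7, J6, J3.
Verifying each step:
  J8 waits on nothing -> runs at once and releases mu14 and mu18
  run J1 (all its waits — mu18 — are resolved); releases mu2
  J5 waits on nothing -> runs at once and releases mu10
  run J7 (all its waits — mu2 and mu18 — are resolved); releases mu1
  run J6 (all its waits — mu2 and mu10 — are resolved); releases mu5
  run J3 (all its waits — mu2, mu10 and mu5 — are resolved); releases mu6 and mu4


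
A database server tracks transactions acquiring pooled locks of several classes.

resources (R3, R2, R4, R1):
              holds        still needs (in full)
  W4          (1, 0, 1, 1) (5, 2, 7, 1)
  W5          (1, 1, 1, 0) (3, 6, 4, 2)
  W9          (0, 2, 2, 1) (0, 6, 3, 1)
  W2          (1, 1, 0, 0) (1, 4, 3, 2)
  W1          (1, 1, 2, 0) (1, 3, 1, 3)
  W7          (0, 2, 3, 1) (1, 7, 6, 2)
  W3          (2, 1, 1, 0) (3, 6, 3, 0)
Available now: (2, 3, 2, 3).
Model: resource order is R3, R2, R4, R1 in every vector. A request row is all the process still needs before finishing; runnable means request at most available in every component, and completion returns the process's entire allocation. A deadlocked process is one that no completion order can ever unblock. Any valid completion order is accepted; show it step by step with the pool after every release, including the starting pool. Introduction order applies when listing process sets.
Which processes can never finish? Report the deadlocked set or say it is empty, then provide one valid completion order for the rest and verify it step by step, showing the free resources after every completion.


Deadlocked set: W4, W5, W9, W7 and W3.
Key observation: after W1, W2 the pool peaks at (4, 5, 4, 3), and each blocked process is short somewhere: W4 on R3, R4; W5 on R2; W9 on R2; W7 on R2, R4; W3 on R2.
One completion order for the rest: W1, W2. Verifying each step:
  pool = (2, 3, 2, 3)
  run W1 (needs (1, 3, 1, 3), free (2, 3, 2, 3)); after release of (1, 1, 2, 0) the pool is (3, 4, 4, 3)
  run W2 (needs (1, 4, 3, 2), free (3, 4, 4, 3)); after release of (1, 1, 0, 0) the pool is (4, 5, 4, 3)
The blocked processes can never fit:
  W4 cannot run: need (5, 2, 7, 1) vs free (4, 5, 4, 3) (insufficient R3 and R4)
  W5 cannot run: need (3, 6, 4, 2) vs free (4, 5, 4, 3) (insufficient R2)
  W9 cannot run: need (0, 6, 3, 1) vs free (4, 5, 4, 3) (insufficient R2)
  W7 cannot run: need (1, 7, 6, 2) vs free (4, 5, 4, 3) (insufficient R2 and R4)
  W3 cannot run: need (3, 6, 3, 0) vs free (4, 5, 4, 3) (insufficient R2)


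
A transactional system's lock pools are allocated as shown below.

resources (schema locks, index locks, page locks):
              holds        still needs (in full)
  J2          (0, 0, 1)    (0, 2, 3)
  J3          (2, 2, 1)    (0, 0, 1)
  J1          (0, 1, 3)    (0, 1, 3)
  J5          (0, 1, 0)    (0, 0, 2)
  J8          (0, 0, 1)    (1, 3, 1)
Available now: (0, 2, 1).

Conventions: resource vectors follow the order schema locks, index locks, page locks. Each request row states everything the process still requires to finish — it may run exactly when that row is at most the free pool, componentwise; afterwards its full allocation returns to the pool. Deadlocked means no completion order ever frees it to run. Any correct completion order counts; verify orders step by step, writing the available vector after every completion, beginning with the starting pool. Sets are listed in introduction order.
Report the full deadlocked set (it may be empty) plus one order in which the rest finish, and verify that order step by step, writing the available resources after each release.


Nothing here is deadlocked.
Key observation: J3 can run right away; the returned allocation unlocks the remaining processes in turn.
The rest can finish in the order J3, J5, J8, J2, J1. Verifying each step:
  pool = (0, 2, 1)
  J3 needs (0, 0, 1) <= (0, 2, 1) -> finishes; pool += (2, 2, 1) = (2, 4, 2)
  J5 needs (0, 0, 2) <= (2, 4, 2) -> finishes; pool += (0, 1, 0) = (2, 5, 2)
  J8 needs (1, 3, 1) <= (2, 5, 2) -> finishes; pool += (0, 0, 1) = (2, 5, 3)
  J2 needs (0, 2, 3) <= (2, 5, 3) -> finishes; pool += (0, 0, 1) = (2, 5, 4)
  J1 needs (0, 1, 3) <= (2, 5, 4) -> finishes; pool += (0, 1, 3) = (2, 6, 7)


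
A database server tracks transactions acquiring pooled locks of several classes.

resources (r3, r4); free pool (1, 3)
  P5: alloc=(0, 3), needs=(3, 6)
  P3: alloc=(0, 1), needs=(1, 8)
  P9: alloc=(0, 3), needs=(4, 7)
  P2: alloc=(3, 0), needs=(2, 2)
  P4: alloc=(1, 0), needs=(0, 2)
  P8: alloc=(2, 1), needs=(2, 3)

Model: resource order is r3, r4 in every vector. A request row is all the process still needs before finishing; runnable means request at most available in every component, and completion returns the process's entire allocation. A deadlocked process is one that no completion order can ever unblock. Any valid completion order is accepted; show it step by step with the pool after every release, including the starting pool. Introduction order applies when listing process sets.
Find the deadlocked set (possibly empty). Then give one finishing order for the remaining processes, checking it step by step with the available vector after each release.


Deadlocked: P5, P3 and P9.
Key observation: once P4, P8, P2 finish, the pool peaks at (7, 4) — and every remaining process still needs more r4 than that.
The rest can finish in the order P4, P8, P2. Check, step by step:
  pool = (1, 3)
  P4 needs (0, 2) <= (1, 3) -> finishes; pool += (1, 0) = (2, 3)
  P8 needs (2, 3) <= (2, 3) -> finishes; pool += (2, 1) = (4, 4)
  P2 needs (2, 2) <= (4, 4) -> finishes; pool += (3, 0) = (7, 4)
The stuck group stays short no matter what:
  P5 still needs (3, 6) but only (7, 4) is free — short on r4
  P3 still needs (1, 8) but only (7, 4) is free — short on r4
  P9 still needs (4, 7) but only (7, 4) is free — short on r4


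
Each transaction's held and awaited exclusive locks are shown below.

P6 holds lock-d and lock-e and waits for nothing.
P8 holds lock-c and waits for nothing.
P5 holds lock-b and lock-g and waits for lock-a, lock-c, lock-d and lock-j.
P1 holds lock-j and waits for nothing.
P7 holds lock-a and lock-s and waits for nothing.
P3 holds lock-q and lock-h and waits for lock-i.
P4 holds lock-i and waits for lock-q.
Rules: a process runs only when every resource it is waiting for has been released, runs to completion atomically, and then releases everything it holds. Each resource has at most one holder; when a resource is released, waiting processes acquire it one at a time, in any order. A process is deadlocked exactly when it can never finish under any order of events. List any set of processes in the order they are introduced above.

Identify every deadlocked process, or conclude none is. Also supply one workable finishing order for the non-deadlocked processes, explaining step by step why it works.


Deadlocked: P3 and P4.
Key observation: the wait chain closes on itself along P3 -> P4 -> P3; no other process is dragged down with it.
One completion order for the rest: P1, P7, P6, P8, P5.
Walking it through:
  run P1 (it waits on nothing); releases lock-j
  run P7 (it waits on nothing); releases lock-a and lock-s
  run P6 (it waits on nothing); releases lock-d and lock-e
  run P8 (it waits on nothing); releases lock-c
  run P5 (all its waits — lock-a, lock-c, lock-d and lock-j — are resolved); releases lock-b and lock-g


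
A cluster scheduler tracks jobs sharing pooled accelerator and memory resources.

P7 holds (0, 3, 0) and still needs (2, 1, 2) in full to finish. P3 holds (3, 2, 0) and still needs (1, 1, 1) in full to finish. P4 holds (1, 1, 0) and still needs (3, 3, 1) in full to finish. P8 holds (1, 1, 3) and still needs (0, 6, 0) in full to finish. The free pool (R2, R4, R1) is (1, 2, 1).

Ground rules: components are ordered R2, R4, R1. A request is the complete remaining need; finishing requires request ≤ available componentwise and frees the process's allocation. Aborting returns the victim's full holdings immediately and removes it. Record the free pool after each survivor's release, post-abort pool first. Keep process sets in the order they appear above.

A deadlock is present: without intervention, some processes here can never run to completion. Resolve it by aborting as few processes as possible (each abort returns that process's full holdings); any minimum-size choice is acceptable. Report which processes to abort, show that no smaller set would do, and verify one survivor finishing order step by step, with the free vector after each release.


Abort P8.
Key observation: the returned (1, 1, 3) from P8 is what brings P7 — unrunnable before, under any order — into play at step 3.
No smaller set exists: with zero aborts the deadlock remains.
Survivors finish in the order: P3, P4, P7. Walking it through (pool after the aborts first):
  pool = (2, 3, 4)
  run P3 (needs (1, 1, 1), free (2, 3, 4)); after release of (3, 2, 0) the pool is (5, 5, 4)
  run P4 (needs (3, 3, 1), free (5, 5, 4)); after release of (1, 1, 0) the pool is (6, 6, 4)
  run P7 (needs (2, 1, 2), free (6, 6, 4)); after release of (0, 3, 0) the pool is (6, 9, 4)


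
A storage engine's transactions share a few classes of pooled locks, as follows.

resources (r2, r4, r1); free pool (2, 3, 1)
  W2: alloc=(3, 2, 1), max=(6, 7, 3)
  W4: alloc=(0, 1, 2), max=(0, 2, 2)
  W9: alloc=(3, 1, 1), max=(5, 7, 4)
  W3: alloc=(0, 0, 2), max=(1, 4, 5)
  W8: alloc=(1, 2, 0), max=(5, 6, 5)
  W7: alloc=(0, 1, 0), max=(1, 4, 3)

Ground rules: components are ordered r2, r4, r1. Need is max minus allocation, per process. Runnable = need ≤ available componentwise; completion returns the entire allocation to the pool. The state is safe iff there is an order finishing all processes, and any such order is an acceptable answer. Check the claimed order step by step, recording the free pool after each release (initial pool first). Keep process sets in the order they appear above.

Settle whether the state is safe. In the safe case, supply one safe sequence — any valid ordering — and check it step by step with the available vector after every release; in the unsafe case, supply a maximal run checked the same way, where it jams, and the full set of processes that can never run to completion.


UNSAFE — no complete ordering exists.
Key observation: after W4, W3, W7 the pool peaks at (2, 5, 5), and each blocked process is short somewhere: W2 on r2; W9 on r4; W8 on r2.
Going as far as possible: W4, W3, W7; after that, nothing fits. Walking it through:
  pool = (2, 3, 1)
  W4 needs (0, 1, 0) <= (2, 3, 1) -> finishes; pool += (0, 1, 2) = (2, 4, 3)
  W3 needs (1, 4, 3) <= (2, 4, 3) -> finishes; pool += (0, 0, 2) = (2, 4, 5)
  W7 needs (1, 3, 3) <= (2, 4, 5) -> finishes; pool += (0, 1, 0) = (2, 5, 5)
  W2 still needs (3, 5, 2) but only (2, 5, 5) is free — short on r2
  W9 still needs (2, 6, 3) but only (2, 5, 5) is free — short on r4
  W8 still needs (4, 4, 5) but only (2, 5, 5) is free — short on r2
Permanently blocked: W2, W9 and W8.


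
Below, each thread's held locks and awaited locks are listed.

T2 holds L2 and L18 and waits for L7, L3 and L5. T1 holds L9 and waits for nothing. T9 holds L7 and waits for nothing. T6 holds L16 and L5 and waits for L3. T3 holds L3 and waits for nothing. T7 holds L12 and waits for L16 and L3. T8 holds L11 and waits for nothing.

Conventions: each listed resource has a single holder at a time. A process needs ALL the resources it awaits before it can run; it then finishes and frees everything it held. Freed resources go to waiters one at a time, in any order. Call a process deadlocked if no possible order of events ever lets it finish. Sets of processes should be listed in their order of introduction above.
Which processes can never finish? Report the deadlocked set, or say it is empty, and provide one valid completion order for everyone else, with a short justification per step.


The deadlocked set is empty.
Key observation: no waiting chain loops back on itself — every chain ends at a process that waits on nothing, so everyone eventually runs.
A valid finishing order for the others: T9, T3, T8, T1, T6, T7, T2.
Step-by-step check:
  T9 waits on nothing -> runs at once and releases L7
  T3 waits on nothing -> runs at once and releases L3
  T8 waits on nothing -> runs at once and releases L11
  T1 waits on nothing -> runs at once and releases L9
  T6: everything it awaited (L3) is free; runs, freeing L16 and L5
  T7: everything it awaited (L16 and L3) is free; runs, freeing L12
  T2: everything it awaited (L7, L3 and L5) is free; runs, freeing L2 and L18


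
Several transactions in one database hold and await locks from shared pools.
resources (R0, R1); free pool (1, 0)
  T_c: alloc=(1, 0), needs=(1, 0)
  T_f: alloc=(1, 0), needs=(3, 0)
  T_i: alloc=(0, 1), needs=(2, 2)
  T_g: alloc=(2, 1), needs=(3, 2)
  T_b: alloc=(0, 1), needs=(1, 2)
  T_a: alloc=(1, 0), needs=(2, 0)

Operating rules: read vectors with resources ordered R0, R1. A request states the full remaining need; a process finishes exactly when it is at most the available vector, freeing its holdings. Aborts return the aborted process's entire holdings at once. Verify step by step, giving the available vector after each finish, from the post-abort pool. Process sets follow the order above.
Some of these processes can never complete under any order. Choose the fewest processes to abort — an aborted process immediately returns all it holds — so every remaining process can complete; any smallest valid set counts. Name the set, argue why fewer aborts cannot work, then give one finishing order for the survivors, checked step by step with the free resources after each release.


The answer: abort T_i and T_g.
Key observation: the returned (2, 2) from T_i and T_g is what brings T_b — unrunnable before, under any order — into play at step 3.
Why nothing smaller works — every single abort fails: T_c alone leaves T_i blocked (short on R1); T_f alone leaves T_i blocked (short on R1); T_i alone leaves T_g blocked (short on R1); T_g alone leaves T_i blocked (short on R1); T_b alone leaves T_i blocked (short on R1); T_a alone leaves T_i blocked (short on R1).
The survivors complete as T_f, T_c, T_b, T_a. Walking it through (starting from the post-abort pool):
  pool = (3, 2)
  T_f: need (3, 0) fits (3, 2); releases (1, 0), pool now (4, 2)
  T_c: need (1, 0) fits (4, 2); releases (1, 0), pool now (5, 2)
  T_b: need (1, 2) fits (5, 2); releases (0, 1), pool now (5, 3)
  T_a: need (2, 0) fits (5, 3); releases (1, 0), pool now (6, 3)


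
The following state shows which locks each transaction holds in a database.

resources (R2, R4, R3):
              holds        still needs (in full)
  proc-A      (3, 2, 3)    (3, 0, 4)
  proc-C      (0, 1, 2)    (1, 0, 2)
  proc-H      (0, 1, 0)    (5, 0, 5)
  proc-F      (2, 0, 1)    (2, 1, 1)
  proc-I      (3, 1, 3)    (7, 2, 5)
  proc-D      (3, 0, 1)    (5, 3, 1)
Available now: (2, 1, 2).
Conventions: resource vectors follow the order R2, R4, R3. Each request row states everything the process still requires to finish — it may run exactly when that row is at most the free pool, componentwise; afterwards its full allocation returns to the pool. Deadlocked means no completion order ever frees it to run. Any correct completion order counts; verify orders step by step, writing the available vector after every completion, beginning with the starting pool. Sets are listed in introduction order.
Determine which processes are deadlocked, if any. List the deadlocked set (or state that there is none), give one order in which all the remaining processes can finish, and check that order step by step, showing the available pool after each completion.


The deadlocked set is empty.
Key observation: there is always a runnable process — proc-C first — so the state unwinds completely.
The rest can finish in the order proc-C, proc-F, proc-A, proc-D, proc-I, proc-H. Verifying each step:
  pool = (2, 1, 2)
  proc-C needs (1, 0, 2) <= (2, 1, 2) -> finishes; pool += (0, 1, 2) = (2, 2, 4)
  proc-F needs (2, 1, 1) <= (2, 2, 4) -> finishes; pool += (2, 0, 1) = (4, 2, 5)
  proc-A needs (3, 0, 4) <= (4, 2, 5) -> finishes; pool += (3, 2, 3) = (7, 4, 8)
  proc-D needs (5, 3, 1) <= (7, 4, 8) -> finishes; pool += (3, 0, 1) = (10, 4, 9)
  proc-I needs (7, 2, 5) <= (10, 4, 9) -> finishes; pool += (3, 1, 3) = (13, 5, 12)
  proc-H needs (5, 0, 5) <= (13, 5, 12) -> finishes; pool += (0, 1, 0) = (13, 6, 12)


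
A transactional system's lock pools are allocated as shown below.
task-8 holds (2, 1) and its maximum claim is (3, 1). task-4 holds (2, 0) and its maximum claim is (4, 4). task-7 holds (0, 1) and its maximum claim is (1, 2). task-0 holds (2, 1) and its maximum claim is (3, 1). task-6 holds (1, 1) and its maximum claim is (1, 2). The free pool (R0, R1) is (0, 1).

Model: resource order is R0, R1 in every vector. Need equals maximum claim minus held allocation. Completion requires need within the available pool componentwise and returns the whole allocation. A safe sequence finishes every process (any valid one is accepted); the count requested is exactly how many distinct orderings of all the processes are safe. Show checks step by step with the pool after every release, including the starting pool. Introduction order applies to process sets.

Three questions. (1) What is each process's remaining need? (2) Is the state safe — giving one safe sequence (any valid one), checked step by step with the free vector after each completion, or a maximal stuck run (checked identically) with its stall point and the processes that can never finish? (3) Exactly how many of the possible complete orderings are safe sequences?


(1) Need matrix, components ordered R0, R1:
  task-8: (1, 0)
  task-4: (2, 4)
  task-7: (1, 1)
  task-0: (1, 0)
  task-6: (0, 1)
(2) SAFE — a valid safe sequence is task-6, task-8, task-0, task-7, task-4.
Key observation: task-6 marks the first exact bind of the order: its need (0, 1) fits the free (0, 1) with zero slack on a requested resource.
Step-by-step check:
  pool = (0, 1)
  task-6 needs (0, 1) <= (0, 1) -> finishes; pool += (1, 1) = (1, 2)
  task-8 needs (1, 0) <= (1, 2) -> finishes; pool += (2, 1) = (3, 3)
  task-0 needs (1, 0) <= (3, 3) -> finishes; pool += (2, 1) = (5, 4)
  task-7 needs (1, 1) <= (5, 4) -> finishes; pool += (0, 1) = (5, 5)
  task-4 needs (2, 4) <= (5, 5) -> finishes; pool += (2, 0) = (7, 5)
(3) The exact count: 12 of the possible complete orderings are safe sequences.


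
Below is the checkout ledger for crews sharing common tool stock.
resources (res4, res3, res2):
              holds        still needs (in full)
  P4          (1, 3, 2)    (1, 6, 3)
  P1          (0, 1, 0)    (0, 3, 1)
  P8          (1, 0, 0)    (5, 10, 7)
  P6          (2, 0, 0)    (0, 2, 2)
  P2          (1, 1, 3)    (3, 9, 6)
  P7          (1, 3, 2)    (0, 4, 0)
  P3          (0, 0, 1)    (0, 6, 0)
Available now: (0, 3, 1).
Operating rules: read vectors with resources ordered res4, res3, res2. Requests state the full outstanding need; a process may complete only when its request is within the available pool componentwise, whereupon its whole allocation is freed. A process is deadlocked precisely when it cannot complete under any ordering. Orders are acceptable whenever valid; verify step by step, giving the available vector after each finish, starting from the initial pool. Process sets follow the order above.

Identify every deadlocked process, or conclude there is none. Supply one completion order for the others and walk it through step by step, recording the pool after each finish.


The deadlocked set is empty.
Key observation: starting with P1, each completion frees enough for the next — no one is permanently blocked.
The rest can finish in the order P1, P7, P6, P4, P3, P2, P8. Verifying each step:
  pool = (0, 3, 1)
  P1 needs (0, 3, 1) <= (0, 3, 1) -> finishes; pool += (0, 1, 0) = (0, 4, 1)
  P7 needs (0, 4, 0) <= (0, 4, 1) -> finishes; pool += (1, 3, 2) = (1, 7, 3)
  P6 needs (0, 2, 2) <= (1, 7, 3) -> finishes; pool += (2, 0, 0) = (3, 7, 3)
  P4 needs (1, 6, 3) <= (3, 7, 3) -> finishes; pool += (1, 3, 2) = (4, 10, 5)
  P3 needs (0, 6, 0) <= (4, 10, 5) -> finishes; pool += (0, 0, 1) = (4, 10, 6)
  P2 needs (3, 9, 6) <= (4, 10, 6) -> finishes; pool += (1, 1, 3) = (5, 11, 9)
  P8 needs (5, 10, 7) <= (5, 11, 9) -> finishes; pool += (1, 0, 0) = (6, 11, 9)


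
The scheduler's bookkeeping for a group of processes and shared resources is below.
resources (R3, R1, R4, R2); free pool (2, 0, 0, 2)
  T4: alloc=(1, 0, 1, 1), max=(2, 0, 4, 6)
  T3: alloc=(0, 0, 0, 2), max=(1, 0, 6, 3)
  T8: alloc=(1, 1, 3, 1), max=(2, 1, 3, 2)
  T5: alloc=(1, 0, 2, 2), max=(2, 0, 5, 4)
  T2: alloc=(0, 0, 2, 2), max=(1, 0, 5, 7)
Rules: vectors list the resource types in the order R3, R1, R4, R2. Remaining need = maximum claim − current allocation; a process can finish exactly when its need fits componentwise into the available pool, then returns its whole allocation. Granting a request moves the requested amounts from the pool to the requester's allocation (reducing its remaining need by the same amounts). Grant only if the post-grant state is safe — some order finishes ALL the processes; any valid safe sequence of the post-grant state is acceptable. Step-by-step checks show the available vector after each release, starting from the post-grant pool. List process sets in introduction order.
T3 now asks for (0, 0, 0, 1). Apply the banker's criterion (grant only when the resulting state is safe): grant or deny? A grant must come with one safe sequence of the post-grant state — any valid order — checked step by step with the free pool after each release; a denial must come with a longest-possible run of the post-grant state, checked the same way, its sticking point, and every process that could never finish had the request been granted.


DENY — the pretend-granted state is unsafe.
Key observation: after T8, T5 the pool peaks at (4, 1, 5, 4), and each blocked process is short somewhere: T4 on R2; T3 on R4; T2 on R2.
Pretend the grant happened; the run T8, T5 goes as far as possible. Verifying each step:
  pool = (2, 0, 0, 1)
  run T8 (needs (1, 0, 0, 1), free (2, 0, 0, 1)); after release of (1, 1, 3, 1) the pool is (3, 1, 3, 2)
  run T5 (needs (1, 0, 3, 2), free (3, 1, 3, 2)); after release of (1, 0, 2, 2) the pool is (4, 1, 5, 4)
  T4 still needs (1, 0, 3, 5) but only (4, 1, 5, 4) is free — short on R2
  T3 still needs (1, 0, 6, 0) but only (4, 1, 5, 4) is free — short on R4
  T2 still needs (1, 0, 3, 5) but only (4, 1, 5, 4) is free — short on R2
Had the request been granted, T4, T3 and T2 could never finish.
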